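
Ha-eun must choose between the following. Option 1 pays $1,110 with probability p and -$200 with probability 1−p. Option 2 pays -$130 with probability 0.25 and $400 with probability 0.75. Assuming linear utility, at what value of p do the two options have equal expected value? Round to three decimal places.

EV(Option 2) = 0.25 × (-130) + 0.75 × 400 = -32.5 + 300 = 267.5
p·1110 + (1−p)·(-200) = 267.5
1310p − 200 = 267.5
p = (267.5 + 200) / 1310

p = 0.357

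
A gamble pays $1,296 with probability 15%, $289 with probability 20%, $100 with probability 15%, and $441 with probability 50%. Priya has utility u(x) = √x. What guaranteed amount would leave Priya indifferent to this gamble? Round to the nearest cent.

$432.64

E[u] = 0.15·√1296 + 0.2·√289 + 0.15·√100 + 0.5·√441 = 0.15·36 + 0.2·17 + 0.15·10 + 0.5·21 = 20.8
CE = (20.8)² = 432.64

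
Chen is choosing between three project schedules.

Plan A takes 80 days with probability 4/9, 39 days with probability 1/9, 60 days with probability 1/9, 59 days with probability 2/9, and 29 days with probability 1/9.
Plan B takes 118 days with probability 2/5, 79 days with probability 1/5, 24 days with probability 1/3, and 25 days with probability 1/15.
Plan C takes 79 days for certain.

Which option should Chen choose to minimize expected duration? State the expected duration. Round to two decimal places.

Plan A = 4/9 × 80 + 1/9 × 39 + 1/9 × 60 + 2/9 × 59 + 1/9 × 29 = 35.5556 + 4.3333 + 6.6667 + 13.1111 + 3.2222 = 62.8889
Plan B = 2/5 × 118 + 1/5 × 79 + 1/3 × 24 + 1/15 × 25 = 47.2 + 15.8 + 8 + 1.6667 = 72.6667
Plan C: 79 (certain)

Plan A (62.89 days)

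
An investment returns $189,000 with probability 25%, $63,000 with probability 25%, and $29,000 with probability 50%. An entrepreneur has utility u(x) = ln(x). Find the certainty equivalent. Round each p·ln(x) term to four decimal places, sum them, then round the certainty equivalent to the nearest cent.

E[u] = 0.25·ln(189000) + 0.25·ln(63000) + 0.5·ln(29000) = 3.0374 + 2.7627 + 5.1375 = 10.9376
CE = e^10.9376 ≈ 56252.18

$56,252.18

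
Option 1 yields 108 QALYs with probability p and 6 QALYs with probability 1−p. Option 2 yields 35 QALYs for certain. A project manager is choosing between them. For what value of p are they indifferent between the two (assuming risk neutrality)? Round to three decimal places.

p·108 + (1−p)·6 = 35
102p + 6 = 35
p = (35 − 6) / 102

p = 0.284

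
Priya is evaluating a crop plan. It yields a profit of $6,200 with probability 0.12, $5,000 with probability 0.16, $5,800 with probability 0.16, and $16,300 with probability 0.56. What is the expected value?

EV = 0.12 × 6200 + 0.16 × 5000 + 0.16 × 5800 + 0.56 × 16300 = 744 + 800 + 928 + 9128 = 11600

$11,600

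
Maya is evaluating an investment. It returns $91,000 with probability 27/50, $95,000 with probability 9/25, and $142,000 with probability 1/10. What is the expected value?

$97,540

EV = 27/50 × 91000 + 9/25 × 95000 + 1/10 × 142000 = 49140 + 34200 + 14200 = 97540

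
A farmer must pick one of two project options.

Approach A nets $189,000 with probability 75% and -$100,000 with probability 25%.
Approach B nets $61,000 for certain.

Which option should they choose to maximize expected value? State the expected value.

Approach A = 0.75 × 189000 + 0.25 × (-100000) = 141750 − 25000 = 116750
Approach B: 61000 (certain)

Approach A ($116,750)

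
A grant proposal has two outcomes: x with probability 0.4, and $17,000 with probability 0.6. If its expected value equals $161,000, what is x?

x = $377,000

0.4·x + 0.6·17000 = 161000
0.4·x = 161000 − 10200 = 150800
x = 150800 / 0.4 = 377000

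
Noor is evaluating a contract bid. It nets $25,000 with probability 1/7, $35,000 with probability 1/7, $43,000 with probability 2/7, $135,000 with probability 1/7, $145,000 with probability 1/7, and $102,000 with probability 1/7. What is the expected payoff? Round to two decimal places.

EV = 1/7 × 25000 + 1/7 × 35000 + 2/7 × 43000 + 1/7 × 135000 + 1/7 × 145000 + 1/7 × 102000 = 3571.4286 + 5000 + 12285.7143 + 19285.7143 + 20714.2857 + 14571.4286 = 75428.5714

$75,428.57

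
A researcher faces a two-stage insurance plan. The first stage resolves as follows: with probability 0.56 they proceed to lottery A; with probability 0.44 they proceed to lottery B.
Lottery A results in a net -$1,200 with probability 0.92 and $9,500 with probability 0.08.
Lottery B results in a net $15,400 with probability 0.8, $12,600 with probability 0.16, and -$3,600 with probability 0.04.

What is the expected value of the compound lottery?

EV(A) = 0.92 × (-1200) + 0.08 × 9500 = -1104 + 760 = -344
EV(B) = 0.8 × 15400 + 0.16 × 12600 + 0.04 × (-3600) = 12320 + 2016 − 144 = 14192
Overall = 0.56 × (-344) + 0.44 × 14192 = -192.64 + 6244.48 = 6051.84

$6,051.84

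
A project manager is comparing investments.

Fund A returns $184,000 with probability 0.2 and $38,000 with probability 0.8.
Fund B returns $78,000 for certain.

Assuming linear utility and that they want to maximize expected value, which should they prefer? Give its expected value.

Fund A = 0.2 × 184000 + 0.8 × 38000 = 36800 + 30400 = 67200
Fund B: 78000 (certain)

Fund B ($78,000)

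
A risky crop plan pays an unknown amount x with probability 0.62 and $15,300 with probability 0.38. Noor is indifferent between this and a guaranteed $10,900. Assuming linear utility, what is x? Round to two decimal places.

0.62·x + 0.38·15300 = 10900
0.62·x = 10900 − 5814 = 5086
x = 5086 / 0.62 = 8203.2258

x = $8,203.23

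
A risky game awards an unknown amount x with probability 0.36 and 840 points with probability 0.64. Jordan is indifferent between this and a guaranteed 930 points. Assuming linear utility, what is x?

0.36·x + 0.64·840 = 930
0.36·x = 930 − 537.6 = 392.4
x = 392.4 / 0.36 = 1090

x = 1,090 points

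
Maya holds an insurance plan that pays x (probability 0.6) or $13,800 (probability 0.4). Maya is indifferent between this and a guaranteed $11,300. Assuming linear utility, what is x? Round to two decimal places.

x = $9,633.33

0.6·x + 0.4·13800 = 11300
0.6·x = 11300 − 5520 = 5780
x = 5780 / 0.6 = 9633.3333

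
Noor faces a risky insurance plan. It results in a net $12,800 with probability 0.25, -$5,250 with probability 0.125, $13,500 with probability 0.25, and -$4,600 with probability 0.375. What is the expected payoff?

EV = 0.25 × 12800 + 0.125 × (-5250) + 0.25 × 13500 + 0.375 × (-4600) = 3200 − 656.25 + 3375 − 1725 = 4193.75

$4,193.75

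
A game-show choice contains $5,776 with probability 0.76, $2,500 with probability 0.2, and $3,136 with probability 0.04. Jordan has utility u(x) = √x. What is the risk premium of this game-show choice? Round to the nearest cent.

$115.20

E[u] = 0.76·√5776 + 0.2·√2500 + 0.04·√3136 = 0.76·76 + 0.2·50 + 0.04·56 = 70
CE = (70)² = 4900
Risk premium = EV − CE = 5015.2 − 4900 = 115.2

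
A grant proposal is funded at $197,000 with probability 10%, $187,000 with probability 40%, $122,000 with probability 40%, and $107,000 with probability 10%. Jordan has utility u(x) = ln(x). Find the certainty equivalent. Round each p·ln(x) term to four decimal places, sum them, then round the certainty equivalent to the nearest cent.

E[u] = 0.1·ln(197000) + 0.4·ln(187000) + 0.4·ln(122000) + 0.1·ln(107000) = 1.2191 + 4.8555 + 4.6847 + 1.1581 = 11.9174
CE = e^11.9174 ≈ 149851.49

$149,851.49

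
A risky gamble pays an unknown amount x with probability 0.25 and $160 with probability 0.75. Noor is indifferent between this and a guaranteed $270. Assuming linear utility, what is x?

0.25·x + 0.75·160 = 270
0.25·x = 270 − 120 = 150
x = 150 / 0.25 = 600

x = $600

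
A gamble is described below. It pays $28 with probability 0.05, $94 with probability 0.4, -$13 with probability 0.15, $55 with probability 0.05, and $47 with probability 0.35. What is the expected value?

$56.25

EV = 0.05 × 28 + 0.4 × 94 + 0.15 × (-13) + 0.05 × 55 + 0.35 × 47 = 1.4 + 37.6 − 1.95 + 2.75 + 16.45 = 56.25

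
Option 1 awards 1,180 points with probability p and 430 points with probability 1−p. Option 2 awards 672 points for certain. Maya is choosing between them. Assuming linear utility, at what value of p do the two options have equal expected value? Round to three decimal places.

p·1180 + (1−p)·430 = 672
750p + 430 = 672
p = (672 − 430) / 750

p = 0.323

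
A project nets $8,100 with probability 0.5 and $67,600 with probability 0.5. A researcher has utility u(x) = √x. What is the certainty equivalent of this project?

$30,625

E[u] = 0.5·√8100 + 0.5·√67600 = 0.5·90 + 0.5·260 = 175
CE = (175)² = 30625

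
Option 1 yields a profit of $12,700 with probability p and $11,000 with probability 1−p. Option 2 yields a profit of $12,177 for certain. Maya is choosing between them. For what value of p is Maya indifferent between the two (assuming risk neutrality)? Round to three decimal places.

p = 0.692

p·12700 + (1−p)·11000 = 12177
1700p + 11000 = 12177
p = (12177 − 11000) / 1700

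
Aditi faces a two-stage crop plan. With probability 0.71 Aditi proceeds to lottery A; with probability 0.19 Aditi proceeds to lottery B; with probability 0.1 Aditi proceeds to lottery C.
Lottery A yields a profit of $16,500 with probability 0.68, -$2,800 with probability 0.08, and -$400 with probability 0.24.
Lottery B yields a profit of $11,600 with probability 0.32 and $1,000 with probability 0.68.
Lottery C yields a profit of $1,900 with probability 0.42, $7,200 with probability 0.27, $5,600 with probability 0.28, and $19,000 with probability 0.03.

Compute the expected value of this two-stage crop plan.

EV(A) = 0.68 × 16500 + 0.08 × (-2800) + 0.24 × (-400) = 11220 − 224 − 96 = 10900
EV(B) = 0.32 × 11600 + 0.68 × 1000 = 3712 + 680 = 4392
EV(C) = 0.42 × 1900 + 0.27 × 7200 + 0.28 × 5600 + 0.03 × 19000 = 798 + 1944 + 1568 + 570 = 4880
Overall = 0.71 × 10900 + 0.19 × 4392 + 0.1 × 4880 = 7739 + 834.48 + 488 = 9061.48

$9,061.48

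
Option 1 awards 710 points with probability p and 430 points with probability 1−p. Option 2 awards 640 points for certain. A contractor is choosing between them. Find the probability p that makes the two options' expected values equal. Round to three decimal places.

p = 0.750

p·710 + (1−p)·430 = 640
280p + 430 = 640
p = (640 − 430) / 280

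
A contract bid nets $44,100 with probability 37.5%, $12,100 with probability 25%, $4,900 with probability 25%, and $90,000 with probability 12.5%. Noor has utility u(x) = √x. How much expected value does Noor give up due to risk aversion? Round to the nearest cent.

E[u] = 0.375·√44100 + 0.25·√12100 + 0.25·√4900 + 0.125·√90000 = 0.375·210 + 0.25·110 + 0.25·70 + 0.125·300 = 161.25
CE = (161.25)² = 26001.5625
Risk premium = EV − CE = 32037.5 − 26001.5625 = 6035.9375

$6,035.94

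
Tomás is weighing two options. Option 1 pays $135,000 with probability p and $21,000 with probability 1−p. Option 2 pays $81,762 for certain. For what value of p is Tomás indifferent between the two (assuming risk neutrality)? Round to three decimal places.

p = 0.533

p·135000 + (1−p)·21000 = 81762
114000p + 21000 = 81762
p = (81762 − 21000) / 114000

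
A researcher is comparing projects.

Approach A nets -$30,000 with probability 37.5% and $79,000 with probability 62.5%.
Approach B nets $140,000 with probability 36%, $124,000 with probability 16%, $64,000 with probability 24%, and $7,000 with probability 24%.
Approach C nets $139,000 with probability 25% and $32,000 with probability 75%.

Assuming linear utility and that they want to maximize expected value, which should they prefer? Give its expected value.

Approach B ($87,280)

Approach A = 0.375 × (-30000) + 0.625 × 79000 = -11250 + 49375 = 38125
Approach B = 0.36 × 140000 + 0.16 × 124000 + 0.24 × 64000 + 0.24 × 7000 = 50400 + 19840 + 15360 + 1680 = 87280
Approach C = 0.25 × 139000 + 0.75 × 32000 = 34750 + 24000 = 58750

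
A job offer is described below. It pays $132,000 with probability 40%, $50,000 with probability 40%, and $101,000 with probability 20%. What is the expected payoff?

$93,000

EV = 0.4 × 132000 + 0.4 × 50000 + 0.2 × 101000 = 52800 + 20000 + 20200 = 93000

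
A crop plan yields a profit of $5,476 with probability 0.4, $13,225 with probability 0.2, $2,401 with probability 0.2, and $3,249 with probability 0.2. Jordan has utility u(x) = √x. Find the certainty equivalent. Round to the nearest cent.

$5,446.44

E[u] = 0.4·√5476 + 0.2·√13225 + 0.2·√2401 + 0.2·√3249 = 0.4·74 + 0.2·115 + 0.2·49 + 0.2·57 = 73.8
CE = (73.8)² = 5446.44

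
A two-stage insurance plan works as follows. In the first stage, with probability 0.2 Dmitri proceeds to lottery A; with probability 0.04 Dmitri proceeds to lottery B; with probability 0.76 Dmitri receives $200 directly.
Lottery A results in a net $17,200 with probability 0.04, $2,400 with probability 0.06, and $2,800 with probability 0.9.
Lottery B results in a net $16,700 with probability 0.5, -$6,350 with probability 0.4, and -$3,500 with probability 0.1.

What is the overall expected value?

EV(A) = 0.04 × 17200 + 0.06 × 2400 + 0.9 × 2800 = 688 + 144 + 2520 = 3352
EV(B) = 0.5 × 16700 + 0.4 × (-6350) + 0.1 × (-3500) = 8350 − 2540 − 350 = 5460
Branch C: 200 (certain)
Overall = 0.2 × 3352 + 0.04 × 5460 + 0.76 × 200 = 670.4 + 218.4 + 152 = 1040.8

$1,040.80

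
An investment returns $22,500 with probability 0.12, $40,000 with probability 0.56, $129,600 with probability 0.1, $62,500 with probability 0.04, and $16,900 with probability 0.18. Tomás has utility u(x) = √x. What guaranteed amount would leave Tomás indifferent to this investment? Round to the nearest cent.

E[u] = 0.12·√22500 + 0.56·√40000 + 0.1·√129600 + 0.04·√62500 + 0.18·√16900 = 0.12·150 + 0.56·200 + 0.1·360 + 0.04·250 + 0.18·130 = 199.4
CE = (199.4)² = 39760.36

$39,760.36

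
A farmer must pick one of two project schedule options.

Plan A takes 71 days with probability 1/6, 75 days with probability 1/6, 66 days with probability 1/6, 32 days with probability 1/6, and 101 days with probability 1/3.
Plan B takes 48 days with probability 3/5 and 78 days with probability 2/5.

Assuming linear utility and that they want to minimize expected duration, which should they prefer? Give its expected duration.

Plan A = 1/6 × 71 + 1/6 × 75 + 1/6 × 66 + 1/6 × 32 + 1/3 × 101 = 11.8333 + 12.5 + 11 + 5.3333 + 33.6667 = 74.3333
Plan B = 3/5 × 48 + 2/5 × 78 = 28.8 + 31.2 = 60

Plan B (60 days)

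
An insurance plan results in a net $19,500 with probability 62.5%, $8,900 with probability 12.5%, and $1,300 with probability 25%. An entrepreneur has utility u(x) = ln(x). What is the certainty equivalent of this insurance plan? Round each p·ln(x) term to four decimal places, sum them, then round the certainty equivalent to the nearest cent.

$8,983.10

E[u] = 0.625·ln(19500) + 0.125·ln(8900) + 0.25·ln(1300) = 6.1739 + 1.1367 + 1.7925 = 9.1031
CE = e^9.1031 ≈ 8983.10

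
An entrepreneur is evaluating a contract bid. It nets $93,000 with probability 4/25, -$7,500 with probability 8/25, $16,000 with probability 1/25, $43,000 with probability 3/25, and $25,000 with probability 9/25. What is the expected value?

$27,280

EV = 4/25 × 93000 + 8/25 × (-7500) + 1/25 × 16000 + 3/25 × 43000 + 9/25 × 25000 = 14880 − 2400 + 640 + 5160 + 9000 = 27280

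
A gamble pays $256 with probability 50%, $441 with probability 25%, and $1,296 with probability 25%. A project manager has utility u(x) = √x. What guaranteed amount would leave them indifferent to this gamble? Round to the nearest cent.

E[u] = 0.5·√256 + 0.25·√441 + 0.25·√1296 = 0.5·16 + 0.25·21 + 0.25·36 = 22.25
CE = (22.25)² = 495.0625

$495.06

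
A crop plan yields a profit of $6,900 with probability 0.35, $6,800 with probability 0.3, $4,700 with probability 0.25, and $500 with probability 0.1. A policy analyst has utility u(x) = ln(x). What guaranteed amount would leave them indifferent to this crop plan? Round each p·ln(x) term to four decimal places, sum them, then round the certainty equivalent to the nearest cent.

$4,800.14

E[u] = 0.35·ln(6900) + 0.3·ln(6800) + 0.25·ln(4700) + 0.1·ln(500) = 3.0937 + 2.6474 + 2.1138 + 0.6215 = 8.4764
CE = e^8.4764 ≈ 4800.14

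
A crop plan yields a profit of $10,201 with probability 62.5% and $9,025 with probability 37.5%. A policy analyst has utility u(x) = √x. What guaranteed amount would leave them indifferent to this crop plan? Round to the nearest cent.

$9,751.56

E[u] = 0.625·√10201 + 0.375·√9025 = 0.625·101 + 0.375·95 = 98.75
CE = (98.75)² = 9751.5625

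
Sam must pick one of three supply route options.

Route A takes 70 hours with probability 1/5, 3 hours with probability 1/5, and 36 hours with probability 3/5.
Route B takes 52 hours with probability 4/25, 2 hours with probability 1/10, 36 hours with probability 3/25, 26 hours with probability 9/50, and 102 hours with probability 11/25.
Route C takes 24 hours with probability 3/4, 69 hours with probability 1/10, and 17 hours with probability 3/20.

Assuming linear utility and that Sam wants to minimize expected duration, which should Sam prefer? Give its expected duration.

Route A = 1/5 × 70 + 1/5 × 3 + 3/5 × 36 = 14 + 0.6 + 21.6 = 36.2
Route B = 4/25 × 52 + 1/10 × 2 + 3/25 × 36 + 9/50 × 26 + 11/25 × 102 = 8.32 + 0.2 + 4.32 + 4.68 + 44.88 = 62.4
Route C = 3/4 × 24 + 1/10 × 69 + 3/20 × 17 = 18 + 6.9 + 2.55 = 27.45

Route C (27.45 hours)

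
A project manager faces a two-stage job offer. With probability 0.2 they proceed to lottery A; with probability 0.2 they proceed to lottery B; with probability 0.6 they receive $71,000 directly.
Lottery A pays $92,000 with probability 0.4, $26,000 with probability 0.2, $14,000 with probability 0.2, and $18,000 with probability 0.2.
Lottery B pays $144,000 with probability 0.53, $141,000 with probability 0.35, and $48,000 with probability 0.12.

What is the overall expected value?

EV(A) = 0.4 × 92000 + 0.2 × 26000 + 0.2 × 14000 + 0.2 × 18000 = 36800 + 5200 + 2800 + 3600 = 48400
EV(B) = 0.53 × 144000 + 0.35 × 141000 + 0.12 × 48000 = 76320 + 49350 + 5760 = 131430
Branch C: 71000 (certain)
Overall = 0.2 × 48400 + 0.2 × 131430 + 0.6 × 71000 = 9680 + 26286 + 42600 = 78566

$78,566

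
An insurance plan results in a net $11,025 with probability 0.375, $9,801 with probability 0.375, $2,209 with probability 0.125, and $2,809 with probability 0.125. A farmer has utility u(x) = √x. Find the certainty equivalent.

$7,921

E[u] = 0.375·√11025 + 0.375·√9801 + 0.125·√2209 + 0.125·√2809 = 0.375·105 + 0.375·99 + 0.125·47 + 0.125·53 = 89
CE = (89)² = 7921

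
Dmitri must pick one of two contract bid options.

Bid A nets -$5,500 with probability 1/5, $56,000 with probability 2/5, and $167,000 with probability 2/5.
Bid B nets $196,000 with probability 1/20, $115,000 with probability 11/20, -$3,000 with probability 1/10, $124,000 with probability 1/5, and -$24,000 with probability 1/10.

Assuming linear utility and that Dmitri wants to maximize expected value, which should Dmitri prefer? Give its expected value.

Bid B ($95,150)

Bid A = 1/5 × (-5500) + 2/5 × 56000 + 2/5 × 167000 = -1100 + 22400 + 66800 = 88100
Bid B = 1/20 × 196000 + 11/20 × 115000 + 1/10 × (-3000) + 1/5 × 124000 + 1/10 × (-24000) = 9800 + 63250 − 300 + 24800 − 2400 = 95150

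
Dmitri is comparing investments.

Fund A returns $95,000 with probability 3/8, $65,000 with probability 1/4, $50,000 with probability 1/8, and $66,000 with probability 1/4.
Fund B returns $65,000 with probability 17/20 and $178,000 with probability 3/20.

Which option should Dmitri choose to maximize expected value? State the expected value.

Fund B ($81,950)

Fund A = 3/8 × 95000 + 1/4 × 65000 + 1/8 × 50000 + 1/4 × 66000 = 35625 + 16250 + 6250 + 16500 = 74625
Fund B = 17/20 × 65000 + 3/20 × 178000 = 55250 + 26700 = 81950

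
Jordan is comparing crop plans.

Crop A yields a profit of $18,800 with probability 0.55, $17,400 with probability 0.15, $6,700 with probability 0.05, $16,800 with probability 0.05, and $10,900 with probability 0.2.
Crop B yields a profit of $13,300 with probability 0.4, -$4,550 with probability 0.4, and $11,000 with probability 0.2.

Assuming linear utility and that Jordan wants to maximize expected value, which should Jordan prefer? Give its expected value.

Crop A = 0.55 × 18800 + 0.15 × 17400 + 0.05 × 6700 + 0.05 × 16800 + 0.2 × 10900 = 10340 + 2610 + 335 + 840 + 2180 = 16305
Crop B = 0.4 × 13300 + 0.4 × (-4550) + 0.2 × 11000 = 5320 − 1820 + 2200 = 5700

Crop A ($16,305)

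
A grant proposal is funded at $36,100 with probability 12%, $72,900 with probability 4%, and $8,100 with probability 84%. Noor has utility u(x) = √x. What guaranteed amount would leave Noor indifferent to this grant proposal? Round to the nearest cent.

E[u] = 0.12·√36100 + 0.04·√72900 + 0.84·√8100 = 0.12·190 + 0.04·270 + 0.84·90 = 109.2
CE = (109.2)² = 11924.64

$11,924.64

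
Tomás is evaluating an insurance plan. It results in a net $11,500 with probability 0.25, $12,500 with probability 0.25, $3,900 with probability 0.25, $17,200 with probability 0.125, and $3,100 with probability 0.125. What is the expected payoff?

$9,512.50

EV = 0.25 × 11500 + 0.25 × 12500 + 0.25 × 3900 + 0.125 × 17200 + 0.125 × 3100 = 2875 + 3125 + 975 + 2150 + 387.5 = 9512.5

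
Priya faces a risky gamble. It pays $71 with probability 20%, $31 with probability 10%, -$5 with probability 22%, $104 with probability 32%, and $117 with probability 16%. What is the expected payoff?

EV = 0.2 × 71 + 0.1 × 31 + 0.22 × (-5) + 0.32 × 104 + 0.16 × 117 = 14.2 + 3.1 − 1.1 + 33.28 + 18.72 = 68.2

$68.20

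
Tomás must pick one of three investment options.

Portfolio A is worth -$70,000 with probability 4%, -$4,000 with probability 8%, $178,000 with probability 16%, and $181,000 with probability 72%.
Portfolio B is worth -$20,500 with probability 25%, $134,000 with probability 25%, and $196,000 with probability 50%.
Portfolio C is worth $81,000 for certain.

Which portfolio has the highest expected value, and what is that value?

Portfolio A = 0.04 × (-70000) + 0.08 × (-4000) + 0.16 × 178000 + 0.72 × 181000 = -2800 − 320 + 28480 + 130320 = 155680
Portfolio B = 0.25 × (-20500) + 0.25 × 134000 + 0.5 × 196000 = -5125 + 33500 + 98000 = 126375
Portfolio C: 81000 (certain)

Portfolio A ($155,680)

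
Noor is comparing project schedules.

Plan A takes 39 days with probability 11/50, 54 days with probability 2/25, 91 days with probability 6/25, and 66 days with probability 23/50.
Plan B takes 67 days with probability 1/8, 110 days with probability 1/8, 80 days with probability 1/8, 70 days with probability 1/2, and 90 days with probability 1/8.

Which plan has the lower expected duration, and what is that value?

Plan A (65.1 days)

Plan A = 11/50 × 39 + 2/25 × 54 + 6/25 × 91 + 23/50 × 66 = 8.58 + 4.32 + 21.84 + 30.36 = 65.1
Plan B = 1/8 × 67 + 1/8 × 110 + 1/8 × 80 + 1/2 × 70 + 1/8 × 90 = 8.375 + 13.75 + 10 + 35 + 11.25 = 78.375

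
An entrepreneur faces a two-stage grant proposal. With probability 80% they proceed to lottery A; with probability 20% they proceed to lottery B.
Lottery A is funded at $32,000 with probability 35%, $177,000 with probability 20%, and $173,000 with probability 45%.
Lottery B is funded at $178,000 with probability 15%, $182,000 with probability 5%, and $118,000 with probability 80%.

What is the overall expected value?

$125,600

EV(A) = 0.35 × 32000 + 0.2 × 177000 + 0.45 × 173000 = 11200 + 35400 + 77850 = 124450
EV(B) = 0.15 × 178000 + 0.05 × 182000 + 0.8 × 118000 = 26700 + 9100 + 94400 = 130200
Overall = 0.8 × 124450 + 0.2 × 130200 = 99560 + 26040 = 125600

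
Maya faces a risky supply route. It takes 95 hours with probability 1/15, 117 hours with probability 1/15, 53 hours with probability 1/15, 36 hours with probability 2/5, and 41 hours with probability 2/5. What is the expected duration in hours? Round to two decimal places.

48.47 hours

EV = 1/15 × 95 + 1/15 × 117 + 1/15 × 53 + 2/5 × 36 + 2/5 × 41 = 6.3333 + 7.8 + 3.5333 + 14.4 + 16.4 = 48.4667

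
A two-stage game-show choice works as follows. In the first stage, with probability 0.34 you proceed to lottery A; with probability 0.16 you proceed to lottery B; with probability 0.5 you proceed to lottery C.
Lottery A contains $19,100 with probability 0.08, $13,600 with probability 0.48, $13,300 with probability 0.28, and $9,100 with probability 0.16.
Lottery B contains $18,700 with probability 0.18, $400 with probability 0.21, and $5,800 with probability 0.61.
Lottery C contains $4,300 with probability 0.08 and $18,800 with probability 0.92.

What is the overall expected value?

EV(A) = 0.08 × 19100 + 0.48 × 13600 + 0.28 × 13300 + 0.16 × 9100 = 1528 + 6528 + 3724 + 1456 = 13236
EV(B) = 0.18 × 18700 + 0.21 × 400 + 0.61 × 5800 = 3366 + 84 + 3538 = 6988
EV(C) = 0.08 × 4300 + 0.92 × 18800 = 344 + 17296 = 17640
Overall = 0.34 × 13236 + 0.16 × 6988 + 0.5 × 17640 = 4500.24 + 1118.08 + 8820 = 14438.32

$14,438.32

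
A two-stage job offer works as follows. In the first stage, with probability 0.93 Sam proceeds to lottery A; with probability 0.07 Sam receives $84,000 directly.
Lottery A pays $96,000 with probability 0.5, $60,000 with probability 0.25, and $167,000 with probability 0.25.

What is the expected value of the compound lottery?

$103,297.50

EV(A) = 0.5 × 96000 + 0.25 × 60000 + 0.25 × 167000 = 48000 + 15000 + 41750 = 104750
Branch B: 84000 (certain)
Overall = 0.93 × 104750 + 0.07 × 84000 = 97417.5 + 5880 = 103297.5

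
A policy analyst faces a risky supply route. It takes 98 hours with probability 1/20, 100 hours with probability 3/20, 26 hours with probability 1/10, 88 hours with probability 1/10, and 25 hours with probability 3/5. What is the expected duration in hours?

EV = 1/20 × 98 + 3/20 × 100 + 1/10 × 26 + 1/10 × 88 + 3/5 × 25 = 4.9 + 15 + 2.6 + 8.8 + 15 = 46.3

46.3 hours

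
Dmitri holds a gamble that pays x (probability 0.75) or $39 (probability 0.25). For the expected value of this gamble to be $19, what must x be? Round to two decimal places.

x = $12.33

0.75·x + 0.25·39 = 19
0.75·x = 19 − 9.75 = 9.25
x = 9.25 / 0.75 = 12.3333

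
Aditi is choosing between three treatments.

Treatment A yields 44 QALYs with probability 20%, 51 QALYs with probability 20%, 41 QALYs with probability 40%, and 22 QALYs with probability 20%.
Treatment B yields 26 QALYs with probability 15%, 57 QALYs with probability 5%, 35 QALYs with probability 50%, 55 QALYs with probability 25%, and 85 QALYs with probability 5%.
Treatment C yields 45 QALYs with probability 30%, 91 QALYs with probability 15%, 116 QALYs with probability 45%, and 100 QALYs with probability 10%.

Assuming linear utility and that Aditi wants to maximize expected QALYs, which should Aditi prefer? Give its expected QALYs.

Treatment A = 0.2 × 44 + 0.2 × 51 + 0.4 × 41 + 0.2 × 22 = 8.8 + 10.2 + 16.4 + 4.4 = 39.8
Treatment B = 0.15 × 26 + 0.05 × 57 + 0.5 × 35 + 0.25 × 55 + 0.05 × 85 = 3.9 + 2.85 + 17.5 + 13.75 + 4.25 = 42.25
Treatment C = 0.3 × 45 + 0.15 × 91 + 0.45 × 116 + 0.1 × 100 = 13.5 + 13.65 + 52.2 + 10 = 89.35

Treatment C (89.35 QALYs)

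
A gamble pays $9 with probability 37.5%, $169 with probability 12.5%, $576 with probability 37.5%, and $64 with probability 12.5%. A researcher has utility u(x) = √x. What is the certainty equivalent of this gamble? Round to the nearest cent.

E[u] = 0.375·√9 + 0.125·√169 + 0.375·√576 + 0.125·√64 = 0.375·3 + 0.125·13 + 0.375·24 + 0.125·8 = 12.75
CE = (12.75)² = 162.5625

$162.56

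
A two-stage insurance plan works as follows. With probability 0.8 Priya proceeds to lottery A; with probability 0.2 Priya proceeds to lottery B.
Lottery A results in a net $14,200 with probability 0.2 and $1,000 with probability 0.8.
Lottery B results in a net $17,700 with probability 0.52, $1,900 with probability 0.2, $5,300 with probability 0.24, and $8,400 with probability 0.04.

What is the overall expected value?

$5,150.40

EV(A) = 0.2 × 14200 + 0.8 × 1000 = 2840 + 800 = 3640
EV(B) = 0.52 × 17700 + 0.2 × 1900 + 0.24 × 5300 + 0.04 × 8400 = 9204 + 380 + 1272 + 336 = 11192
Overall = 0.8 × 3640 + 0.2 × 11192 = 2912 + 2238.4 = 5150.4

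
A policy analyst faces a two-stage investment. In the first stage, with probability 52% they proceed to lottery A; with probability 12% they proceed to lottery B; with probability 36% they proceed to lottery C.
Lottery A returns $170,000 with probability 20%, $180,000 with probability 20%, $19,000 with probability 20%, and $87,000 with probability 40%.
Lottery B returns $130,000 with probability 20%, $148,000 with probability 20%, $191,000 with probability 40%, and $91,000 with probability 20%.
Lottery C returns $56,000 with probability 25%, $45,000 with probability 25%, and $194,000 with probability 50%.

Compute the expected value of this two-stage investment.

$118,506

EV(A) = 0.2 × 170000 + 0.2 × 180000 + 0.2 × 19000 + 0.4 × 87000 = 34000 + 36000 + 3800 + 34800 = 108600
EV(B) = 0.2 × 130000 + 0.2 × 148000 + 0.4 × 191000 + 0.2 × 91000 = 26000 + 29600 + 76400 + 18200 = 150200
EV(C) = 0.25 × 56000 + 0.25 × 45000 + 0.5 × 194000 = 14000 + 11250 + 97000 = 122250
Overall = 0.52 × 108600 + 0.12 × 150200 + 0.36 × 122250 = 56472 + 18024 + 44010 = 118506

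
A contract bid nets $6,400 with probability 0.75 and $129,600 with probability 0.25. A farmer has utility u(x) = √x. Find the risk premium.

$14,700

E[u] = 0.75·√6400 + 0.25·√129600 = 0.75·80 + 0.25·360 = 150
CE = (150)² = 22500
Risk premium = EV − CE = 37200 − 22500 = 14700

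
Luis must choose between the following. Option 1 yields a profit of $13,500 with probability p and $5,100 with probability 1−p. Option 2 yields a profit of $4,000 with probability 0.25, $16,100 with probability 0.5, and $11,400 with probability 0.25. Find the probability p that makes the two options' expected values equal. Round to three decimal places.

p = 0.810

EV(Option 2) = 0.25 × 4000 + 0.5 × 16100 + 0.25 × 11400 = 1000 + 8050 + 2850 = 11900
p·13500 + (1−p)·5100 = 11900
8400p + 5100 = 11900
p = (11900 − 5100) / 8400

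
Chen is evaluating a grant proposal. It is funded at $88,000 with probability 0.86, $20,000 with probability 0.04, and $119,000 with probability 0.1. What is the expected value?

EV = 0.86 × 88000 + 0.04 × 20000 + 0.1 × 119000 = 75680 + 800 + 11900 = 88380

$88,380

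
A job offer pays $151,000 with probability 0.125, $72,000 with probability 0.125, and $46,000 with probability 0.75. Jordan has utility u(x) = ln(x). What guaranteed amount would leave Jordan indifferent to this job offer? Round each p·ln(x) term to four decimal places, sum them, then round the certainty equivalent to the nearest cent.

E[u] = 0.125·ln(151000) + 0.125·ln(72000) + 0.75·ln(46000) = 1.4906 + 1.3981 + 8.0523 = 10.9410
CE = e^10.9410 ≈ 56443.76

$56,443.76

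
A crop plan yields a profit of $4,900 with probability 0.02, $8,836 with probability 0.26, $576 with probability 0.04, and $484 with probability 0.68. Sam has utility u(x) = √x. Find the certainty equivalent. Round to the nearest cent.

E[u] = 0.02·√4900 + 0.26·√8836 + 0.04·√576 + 0.68·√484 = 0.02·70 + 0.26·94 + 0.04·24 + 0.68·22 = 41.76
CE = (41.76)² = 1743.8976

$1,743.90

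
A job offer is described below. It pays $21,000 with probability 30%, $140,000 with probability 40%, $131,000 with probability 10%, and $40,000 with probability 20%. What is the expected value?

$83,400

EV = 0.3 × 21000 + 0.4 × 140000 + 0.1 × 131000 + 0.2 × 40000 = 6300 + 56000 + 13100 + 8000 = 83400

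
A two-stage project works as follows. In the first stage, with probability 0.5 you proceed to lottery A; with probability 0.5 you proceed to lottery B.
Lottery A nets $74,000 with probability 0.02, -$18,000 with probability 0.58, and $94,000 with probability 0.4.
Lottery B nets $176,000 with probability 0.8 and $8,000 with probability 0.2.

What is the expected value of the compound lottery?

$85,520

EV(A) = 0.02 × 74000 + 0.58 × (-18000) + 0.4 × 94000 = 1480 − 10440 + 37600 = 28640
EV(B) = 0.8 × 176000 + 0.2 × 8000 = 140800 + 1600 = 142400
Overall = 0.5 × 28640 + 0.5 × 142400 = 14320 + 71200 = 85520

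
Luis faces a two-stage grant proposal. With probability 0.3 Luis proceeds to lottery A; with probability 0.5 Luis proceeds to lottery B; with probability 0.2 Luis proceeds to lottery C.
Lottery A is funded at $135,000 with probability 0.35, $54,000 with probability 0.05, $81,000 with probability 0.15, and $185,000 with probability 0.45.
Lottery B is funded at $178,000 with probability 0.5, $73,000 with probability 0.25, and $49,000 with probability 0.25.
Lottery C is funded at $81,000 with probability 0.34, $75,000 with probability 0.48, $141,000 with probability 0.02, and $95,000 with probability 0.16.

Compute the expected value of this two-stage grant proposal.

$119,667

EV(A) = 0.35 × 135000 + 0.05 × 54000 + 0.15 × 81000 + 0.45 × 185000 = 47250 + 2700 + 12150 + 83250 = 145350
EV(B) = 0.5 × 178000 + 0.25 × 73000 + 0.25 × 49000 = 89000 + 18250 + 12250 = 119500
EV(C) = 0.34 × 81000 + 0.48 × 75000 + 0.02 × 141000 + 0.16 × 95000 = 27540 + 36000 + 2820 + 15200 = 81560
Overall = 0.3 × 145350 + 0.5 × 119500 + 0.2 × 81560 = 43605 + 59750 + 16312 = 119667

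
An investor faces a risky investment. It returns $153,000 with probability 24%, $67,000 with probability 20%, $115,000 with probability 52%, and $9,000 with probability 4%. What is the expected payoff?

EV = 0.24 × 153000 + 0.2 × 67000 + 0.52 × 115000 + 0.04 × 9000 = 36720 + 13400 + 59800 + 360 = 110280

$110,280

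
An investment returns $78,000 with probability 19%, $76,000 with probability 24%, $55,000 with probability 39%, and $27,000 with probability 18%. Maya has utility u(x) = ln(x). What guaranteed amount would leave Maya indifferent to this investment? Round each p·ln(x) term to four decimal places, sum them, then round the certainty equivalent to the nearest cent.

$55,876.55

E[u] = 0.19·ln(78000) + 0.24·ln(76000) + 0.39·ln(55000) + 0.18·ln(27000) = 2.1402 + 2.6972 + 4.2569 + 1.8366 = 10.9309
CE = e^10.9309 ≈ 55876.55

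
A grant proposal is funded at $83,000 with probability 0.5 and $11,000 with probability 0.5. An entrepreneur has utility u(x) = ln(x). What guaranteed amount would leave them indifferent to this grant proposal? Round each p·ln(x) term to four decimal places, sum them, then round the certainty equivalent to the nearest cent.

E[u] = 0.5·ln(83000) + 0.5·ln(11000) = 5.6633 + 4.6528 = 10.3161
CE = e^10.3161 ≈ 30215.19

$30,215.19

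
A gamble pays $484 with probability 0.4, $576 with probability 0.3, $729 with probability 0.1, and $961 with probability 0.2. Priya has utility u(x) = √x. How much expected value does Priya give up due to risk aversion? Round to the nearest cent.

E[u] = 0.4·√484 + 0.3·√576 + 0.1·√729 + 0.2·√961 = 0.4·22 + 0.3·24 + 0.1·27 + 0.2·31 = 24.9
CE = (24.9)² = 620.01
Risk premium = EV − CE = 631.5 − 620.01 = 11.49

$11.49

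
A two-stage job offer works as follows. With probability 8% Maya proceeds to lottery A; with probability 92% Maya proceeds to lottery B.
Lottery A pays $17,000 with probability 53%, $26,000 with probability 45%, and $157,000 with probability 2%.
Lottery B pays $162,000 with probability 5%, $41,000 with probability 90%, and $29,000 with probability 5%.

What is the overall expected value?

EV(A) = 0.53 × 17000 + 0.45 × 26000 + 0.02 × 157000 = 9010 + 11700 + 3140 = 23850
EV(B) = 0.05 × 162000 + 0.9 × 41000 + 0.05 × 29000 = 8100 + 36900 + 1450 = 46450
Overall = 0.08 × 23850 + 0.92 × 46450 = 1908 + 42734 = 44642

$44,642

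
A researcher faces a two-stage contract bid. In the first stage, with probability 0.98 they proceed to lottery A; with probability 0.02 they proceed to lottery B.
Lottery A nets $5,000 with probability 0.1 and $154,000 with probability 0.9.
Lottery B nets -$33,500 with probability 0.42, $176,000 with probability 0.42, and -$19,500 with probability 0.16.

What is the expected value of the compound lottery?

EV(A) = 0.1 × 5000 + 0.9 × 154000 = 500 + 138600 = 139100
EV(B) = 0.42 × (-33500) + 0.42 × 176000 + 0.16 × (-19500) = -14070 + 73920 − 3120 = 56730
Overall = 0.98 × 139100 + 0.02 × 56730 = 136318 + 1134.6 = 137452.6

$137,452.60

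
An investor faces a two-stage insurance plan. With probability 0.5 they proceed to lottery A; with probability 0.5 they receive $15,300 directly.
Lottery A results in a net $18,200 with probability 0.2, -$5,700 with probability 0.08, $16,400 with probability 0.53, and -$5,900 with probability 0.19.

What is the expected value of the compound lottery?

EV(A) = 0.2 × 18200 + 0.08 × (-5700) + 0.53 × 16400 + 0.19 × (-5900) = 3640 − 456 + 8692 − 1121 = 10755
Branch B: 15300 (certain)
Overall = 0.5 × 10755 + 0.5 × 15300 = 5377.5 + 7650 = 13027.5

$13,027.50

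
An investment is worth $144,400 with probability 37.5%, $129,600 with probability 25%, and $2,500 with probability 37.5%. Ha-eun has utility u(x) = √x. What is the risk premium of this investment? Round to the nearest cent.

$24,360.94

E[u] = 0.375·√144400 + 0.25·√129600 + 0.375·√2500 = 0.375·380 + 0.25·360 + 0.375·50 = 251.25
CE = (251.25)² = 63126.5625
Risk premium = EV − CE = 87487.5 − 63126.5625 = 24360.9375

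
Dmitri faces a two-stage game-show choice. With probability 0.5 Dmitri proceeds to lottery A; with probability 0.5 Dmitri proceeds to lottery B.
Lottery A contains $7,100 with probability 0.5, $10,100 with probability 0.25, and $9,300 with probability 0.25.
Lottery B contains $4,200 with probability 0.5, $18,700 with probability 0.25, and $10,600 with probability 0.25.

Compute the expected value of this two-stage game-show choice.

$8,912.50

EV(A) = 0.5 × 7100 + 0.25 × 10100 + 0.25 × 9300 = 3550 + 2525 + 2325 = 8400
EV(B) = 0.5 × 4200 + 0.25 × 18700 + 0.25 × 10600 = 2100 + 4675 + 2650 = 9425
Overall = 0.5 × 8400 + 0.5 × 9425 = 4200 + 4712.5 = 8912.5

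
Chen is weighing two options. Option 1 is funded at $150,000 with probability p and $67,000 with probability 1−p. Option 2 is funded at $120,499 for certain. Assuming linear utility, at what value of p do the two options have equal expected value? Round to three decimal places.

p = 0.645

p·150000 + (1−p)·67000 = 120499
83000p + 67000 = 120499
p = (120499 − 67000) / 83000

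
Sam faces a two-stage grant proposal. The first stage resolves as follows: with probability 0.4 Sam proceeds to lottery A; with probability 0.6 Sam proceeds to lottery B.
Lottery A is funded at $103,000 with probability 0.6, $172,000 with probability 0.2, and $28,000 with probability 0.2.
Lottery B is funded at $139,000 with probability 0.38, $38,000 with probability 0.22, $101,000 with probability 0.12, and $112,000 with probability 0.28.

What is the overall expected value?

$103,516

EV(A) = 0.6 × 103000 + 0.2 × 172000 + 0.2 × 28000 = 61800 + 34400 + 5600 = 101800
EV(B) = 0.38 × 139000 + 0.22 × 38000 + 0.12 × 101000 + 0.28 × 112000 = 52820 + 8360 + 12120 + 31360 = 104660
Overall = 0.4 × 101800 + 0.6 × 104660 = 40720 + 62796 = 103516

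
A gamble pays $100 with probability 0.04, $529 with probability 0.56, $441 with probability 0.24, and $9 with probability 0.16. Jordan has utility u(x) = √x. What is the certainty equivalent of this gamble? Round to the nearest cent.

$353.44

E[u] = 0.04·√100 + 0.56·√529 + 0.24·√441 + 0.16·√9 = 0.04·10 + 0.56·23 + 0.24·21 + 0.16·3 = 18.8
CE = (18.8)² = 353.44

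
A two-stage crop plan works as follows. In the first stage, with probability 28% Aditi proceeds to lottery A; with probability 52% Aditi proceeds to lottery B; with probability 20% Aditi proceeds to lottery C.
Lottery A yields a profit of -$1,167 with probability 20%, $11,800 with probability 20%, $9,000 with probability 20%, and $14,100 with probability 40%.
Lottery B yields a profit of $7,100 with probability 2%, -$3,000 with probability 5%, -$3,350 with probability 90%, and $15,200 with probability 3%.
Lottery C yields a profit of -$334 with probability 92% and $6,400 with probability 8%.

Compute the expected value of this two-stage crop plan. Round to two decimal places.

EV(A) = 0.2 × (-1167) + 0.2 × 11800 + 0.2 × 9000 + 0.4 × 14100 = -233.4 + 2360 + 1800 + 5640 = 9566.6
EV(B) = 0.02 × 7100 + 0.05 × (-3000) + 0.9 × (-3350) + 0.03 × 15200 = 142 − 150 − 3015 + 456 = -2567
EV(C) = 0.92 × (-334) + 0.08 × 6400 = -307.28 + 512 = 204.72
Overall = 0.28 × 9566.6 + 0.52 × (-2567) + 0.2 × 204.72 = 2678.648 − 1334.84 + 40.944 = 1384.752

$1,384.75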